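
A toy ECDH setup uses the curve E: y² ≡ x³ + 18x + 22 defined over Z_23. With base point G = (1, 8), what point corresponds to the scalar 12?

Repeated addition: build up to 12G.
2G: tangent at (1, 8): λ = (3·1² + 18)/(2·8) ≡ 21/16. 16⁻¹ ≡ 13 (mod 23), so λ ≡ 21·13 ≡ 20.
  x = λ² - 1 - 1 = 400 - 2 ≡ 7; y = λ·(1 - 7) - 8 ≡ 10. → (7, 10)
3G: (7, 10) + (1, 8). λ = (8 - 10)/(1 - 7) ≡ 21/17 mod 23. 17⁻¹ ≡ 19 (mod 23), so λ ≡ 8.
  x = λ² - 7 - 1 = 64 - 8 ≡ 10; y = λ·(7 - 10) - 10 ≡ 12. → (10, 12)
4G: (10, 12) + (1, 8). λ = (8 - 12)/(1 - 10) ≡ 19/14 mod 23. 14⁻¹ ≡ 5 (mod 23) since 14·5 = 70 ≡ 1, so λ ≡ 3.
  x = λ² - 10 - 1 = 9 - 11 ≡ 21; y = λ·(10 - 21) - 12 ≡ 1. → (21, 1)
5G: (21, 1) + (1, 8). λ = (8 - 1)/(1 - 21) ≡ 7/3 mod 23. 3⁻¹ ≡ 8 (mod 23) since 3·8 = 24 ≡ 1, so λ ≡ 10.
  x = λ² - 21 - 1 = 100 - 22 ≡ 9; y = λ·(21 - 9) - 1 ≡ 4. → (9, 4)
6G: (9, 4) + (1, 8). λ = (8 - 4)/(1 - 9) ≡ 4/15 mod 23. 15⁻¹ ≡ 20 (mod 23) since 15·20 = 300 ≡ 1, so λ ≡ 11.
  x = λ² - 9 - 1 = 121 - 10 ≡ 19; y = λ·(9 - 19) - 4 ≡ 1. → (19, 1)
7G: (19, 1) + (1, 8). λ = (8 - 1)/(1 - 19) ≡ 7/5 mod 23. 5⁻¹ ≡ 14 (mod 23), so λ ≡ 6.
  x = λ² - 19 - 1 = 36 - 20 ≡ 16; y = λ·(19 - 16) - 1 ≡ 17. → (16, 17)
8G: (16, 17) + (1, 8). λ = (8 - 17)/(1 - 16) ≡ 14/8 mod 23. 8⁻¹ ≡ 3 (mod 23), so λ ≡ 19.
  x = λ² - 16 - 1 = 361 - 17 ≡ 22; y = λ·(16 - 22) - 17 ≡ 7. → (22, 7)
9G: (22, 7) + (1, 8). λ = (8 - 7)/(1 - 22) ≡ 1/2 mod 23. 2⁻¹ ≡ 12 (mod 23), so λ ≡ 12.
  x = λ² - 22 - 1 = 144 - 23 ≡ 6; y = λ·(22 - 6) - 7 ≡ 1. → (6, 1)
10G: (6, 1) + (1, 8). λ = (8 - 1)/(1 - 6) ≡ 7/18 mod 23. 18⁻¹ ≡ 9 (mod 23), so λ ≡ 17.
  x = λ² - 6 - 1 = 289 - 7 ≡ 6; y = λ·(6 - 6) - 1 ≡ 22. → (6, 22)
11G: (6, 22) + (1, 8). λ = (8 - 22)/(1 - 6) ≡ 9/18 mod 23. 18⁻¹ ≡ 9 (mod 23) since 18·9 = 162 ≡ 1, so λ ≡ 12.
  x = λ² - 6 - 1 = 144 - 7 ≡ 22; y = λ·(6 - 22) - 22 ≡ 16. → (22, 16)
12G: (22, 16) + (1, 8). λ = (8 - 16)/(1 - 22) ≡ 15/2 mod 23. 2⁻¹ ≡ 12 (mod 23), so λ ≡ 19.
  x = λ² - 22 - 1 = 361 - 23 ≡ 16; y = λ·(22 - 16) - 16 ≡ 6. → (16, 6)

(16, 6)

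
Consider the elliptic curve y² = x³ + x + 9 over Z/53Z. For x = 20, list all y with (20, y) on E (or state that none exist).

x³ + 1x + 9 = 8029 ≡ 26 (mod 53).
26 is a non-residue mod 53; no y exists.

none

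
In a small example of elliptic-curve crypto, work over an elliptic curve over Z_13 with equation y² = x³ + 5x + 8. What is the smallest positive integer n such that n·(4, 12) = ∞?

4

2P: tangent at (4, 12): λ = (3·4² + 5)/(2·12) ≡ 1/11. 11⁻¹ ≡ 6 (mod 13), so λ ≡ 1·6 ≡ 6.
  x = λ² - 4 - 4 = 36 - 8 ≡ 2; y = λ·(4 - 2) - 12 ≡ 0. → (2, 0)
3P: (2, 0) + (4, 12). λ = (12 - 0)/(4 - 2) ≡ 12/2 mod 13. 2⁻¹ ≡ 7 (mod 13) since 2·7 = 14 ≡ 1, so λ ≡ 6.
  x = λ² - 2 - 4 = 36 - 6 ≡ 4; y = λ·(2 - 4) - 0 ≡ 1. → (4, 1)
4P: (4, 1) + (4, 12): same x and y₁ ≡ -y₂, so the sum is ∞.
4P = ∞, so the order is 4.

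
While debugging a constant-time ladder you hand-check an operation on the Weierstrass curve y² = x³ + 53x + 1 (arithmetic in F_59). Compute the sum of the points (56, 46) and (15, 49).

(56, 46) + (15, 49). λ = (49 - 46)/(15 - 56) ≡ 3/18 mod 59. 18⁻¹ ≡ 23 (mod 59) since 18·23 = 414 ≡ 1, so λ ≡ 10.
  x = λ² - 56 - 15 = 100 - 71 ≡ 29; y = λ·(56 - 29) - 46 ≡ 47. → (29, 47)

(29, 47)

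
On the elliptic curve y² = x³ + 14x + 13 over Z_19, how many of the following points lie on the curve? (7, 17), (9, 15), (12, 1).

0

(7, 17): 17² ≡ 4, rhs ≡ 17 → off.
(9, 15): 15² ≡ 16, rhs ≡ 13 → off.
(12, 1): 1² ≡ 1, rhs ≡ 9 → off.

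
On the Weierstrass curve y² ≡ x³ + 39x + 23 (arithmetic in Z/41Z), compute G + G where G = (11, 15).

(28, 36)

tangent at (11, 15): λ = (3·11² + 39)/(2·15) ≡ 33/30. 30⁻¹ ≡ 26 (mod 41) since 30·26 = 780 ≡ 1, so λ ≡ 33·26 ≡ 38.
  x = λ² - 11 - 11 = 1444 - 22 ≡ 28; y = λ·(11 - 28) - 15 ≡ 36. → (28, 36)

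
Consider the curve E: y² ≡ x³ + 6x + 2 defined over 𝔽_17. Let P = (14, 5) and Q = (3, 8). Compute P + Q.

(13, 4)

(14, 5) + (3, 8). λ = (8 - 5)/(3 - 14) ≡ 3/6 mod 17. 6⁻¹ ≡ 3 (mod 17) since 6·3 = 18 ≡ 1, so λ ≡ 9.
  x = λ² - 14 - 3 = 81 - 17 ≡ 13; y = λ·(14 - 13) - 5 ≡ 4. → (13, 4)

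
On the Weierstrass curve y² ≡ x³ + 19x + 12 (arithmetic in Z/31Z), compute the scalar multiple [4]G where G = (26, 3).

Double-and-add on 4 = (100)₂. Start with G = (26, 3) for the leading 1-bit.
double: tangent at (26, 3): λ = (3·26² + 19)/(2·3) ≡ 1/6. 6⁻¹ ≡ 26 (mod 31) since 6·26 = 156 ≡ 1, so λ ≡ 1·26 ≡ 26.
  x = λ² - 26 - 26 = 676 - 52 ≡ 4; y = λ·(26 - 4) - 3 ≡ 11. → (4, 11)
double: tangent at (4, 11): λ = (3·4² + 19)/(2·11) ≡ 5/22. 22⁻¹ ≡ 24 (mod 31), so λ ≡ 5·24 ≡ 27.
  x = λ² - 4 - 4 = 729 - 8 ≡ 8; y = λ·(4 - 8) - 11 ≡ 5. → (8, 5)

(8, 5)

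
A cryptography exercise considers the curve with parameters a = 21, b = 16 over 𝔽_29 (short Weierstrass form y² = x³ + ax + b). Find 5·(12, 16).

(12, 13)

Write Q = (12, 16).
Double-and-add on 5 = (101)₂. Start with Q = (12, 16) for the leading 1-bit.
double: tangent at (12, 16): λ = (3·12² + 21)/(2·16) ≡ 18/3. 3⁻¹ ≡ 10 (mod 29), so λ ≡ 18·10 ≡ 6.
  x = λ² - 12 - 12 = 36 - 24 ≡ 12; y = λ·(12 - 12) - 16 ≡ 13. → (12, 13)
double: tangent at (12, 13): λ = (3·12² + 21)/(2·13) ≡ 18/26. 26⁻¹ ≡ 19 (mod 29) since 26·19 = 494 ≡ 1, so λ ≡ 18·19 ≡ 23.
  x = λ² - 12 - 12 = 529 - 24 ≡ 12; y = λ·(12 - 12) - 13 ≡ 16. → (12, 16)
add Q: tangent at (12, 16): λ = (3·12² + 21)/(2·16) ≡ 18/3. 3⁻¹ ≡ 10 (mod 29) since 3·10 = 30 ≡ 1, so λ ≡ 18·10 ≡ 6.
  x = λ² - 12 - 12 = 36 - 24 ≡ 12; y = λ·(12 - 12) - 16 ≡ 13. → (12, 13)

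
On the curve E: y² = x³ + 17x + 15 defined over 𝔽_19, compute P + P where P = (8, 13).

(3, 6)

tangent at (8, 13): λ = (3·8² + 17)/(2·13) ≡ 0/7. 7⁻¹ ≡ 11 (mod 19) since 7·11 = 77 ≡ 1, so λ ≡ 0·11 ≡ 0.
  x = λ² - 8 - 8 = 0 - 16 ≡ 3; y = λ·(8 - 3) - 13 ≡ 6. → (3, 6)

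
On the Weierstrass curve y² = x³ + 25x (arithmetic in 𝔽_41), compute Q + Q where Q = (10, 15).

tangent at (10, 15): λ = (3·10² + 25)/(2·15) ≡ 38/30. 30⁻¹ ≡ 26 (mod 41), so λ ≡ 38·26 ≡ 4.
  x = λ² - 10 - 10 = 16 - 20 ≡ 37; y = λ·(10 - 37) - 15 ≡ 0. → (37, 0)

(37, 0)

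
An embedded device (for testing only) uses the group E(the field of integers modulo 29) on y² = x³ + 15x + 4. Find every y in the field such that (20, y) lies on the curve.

x³ + 15x + 4 = 8304 ≡ 10 (mod 29).
10 is a non-residue mod 29; no y exists.

none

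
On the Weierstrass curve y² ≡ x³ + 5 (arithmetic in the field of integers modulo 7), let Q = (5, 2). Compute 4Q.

(3, 2)

Repeated addition: build up to 4Q.
2Q: tangent at (5, 2): λ = (3·5² + 0)/(2·2) ≡ 5/4. 4⁻¹ ≡ 2 (mod 7), so λ ≡ 5·2 ≡ 3.
  x = λ² - 5 - 5 = 9 - 10 ≡ 6; y = λ·(5 - 6) - 2 ≡ 2. → (6, 2)
3Q: (6, 2) + (5, 2). λ = (2 - 2)/(5 - 6) ≡ 0/6 mod 7. 6⁻¹ ≡ 6 (mod 7), so λ ≡ 0.
  x = λ² - 6 - 5 = 0 - 11 ≡ 3; y = λ·(6 - 3) - 2 ≡ 5. → (3, 5)
4Q: (3, 5) + (5, 2). λ = (2 - 5)/(5 - 3) ≡ 4/2 mod 7. 2⁻¹ ≡ 4 (mod 7) since 2·4 = 8 ≡ 1, so λ ≡ 2.
  x = λ² - 3 - 5 = 4 - 8 ≡ 3; y = λ·(3 - 3) - 5 ≡ 2. → (3, 2)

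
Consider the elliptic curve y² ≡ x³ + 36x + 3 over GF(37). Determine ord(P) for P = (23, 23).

2P: tangent at (23, 23): λ = (3·23² + 36)/(2·23) ≡ 32/9. 9⁻¹ ≡ 33 (mod 37), so λ ≡ 32·33 ≡ 20.
  x = λ² - 23 - 23 = 400 - 46 ≡ 21; y = λ·(23 - 21) - 23 ≡ 17. → (21, 17)
3P: (21, 17) + (23, 23). λ = (23 - 17)/(23 - 21) ≡ 6/2 mod 37. 2⁻¹ ≡ 19 (mod 37) since 2·19 = 38 ≡ 1, so λ ≡ 3.
  x = λ² - 21 - 23 = 9 - 44 ≡ 2; y = λ·(21 - 2) - 17 ≡ 3. → (2, 3)
4P: (2, 3) + (23, 23). λ = (23 - 3)/(23 - 2) ≡ 20/21 mod 37. 21⁻¹ ≡ 30 (mod 37), so λ ≡ 8.
  x = λ² - 2 - 23 = 64 - 25 ≡ 2; y = λ·(2 - 2) - 3 ≡ 34. → (2, 34)
5P: (2, 34) + (23, 23). λ = (23 - 34)/(23 - 2) ≡ 26/21 mod 37. 21⁻¹ ≡ 30 (mod 37), so λ ≡ 3.
  x = λ² - 2 - 23 = 9 - 25 ≡ 21; y = λ·(2 - 21) - 34 ≡ 20. → (21, 20)
6P: (21, 20) + (23, 23). λ = (23 - 20)/(23 - 21) ≡ 3/2 mod 37. 2⁻¹ ≡ 19 (mod 37), so λ ≡ 20.
  x = λ² - 21 - 23 = 400 - 44 ≡ 23; y = λ·(21 - 23) - 20 ≡ 14. → (23, 14)
7P: (23, 14) + (23, 23): same x and y₁ ≡ -y₂, so the sum is O.
7P = O, so the order is 7.

7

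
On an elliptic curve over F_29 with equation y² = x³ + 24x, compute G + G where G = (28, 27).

(24, 4)

tangent at (28, 27): λ = (3·28² + 24)/(2·27) ≡ 27/25. 25⁻¹ ≡ 7 (mod 29), so λ ≡ 27·7 ≡ 15.
  x = λ² - 28 - 28 = 225 - 56 ≡ 24; y = λ·(28 - 24) - 27 ≡ 4. → (24, 4)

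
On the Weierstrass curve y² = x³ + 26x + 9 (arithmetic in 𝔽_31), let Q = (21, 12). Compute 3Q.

(18, 4)

Repeated addition: build up to 3Q.
2Q: tangent at (21, 12): λ = (3·21² + 26)/(2·12) ≡ 16/24. 24⁻¹ ≡ 22 (mod 31) since 24·22 = 528 ≡ 1, so λ ≡ 16·22 ≡ 11.
  x = λ² - 21 - 21 = 121 - 42 ≡ 17; y = λ·(21 - 17) - 12 ≡ 1. → (17, 1)
3Q: (17, 1) + (21, 12). λ = (12 - 1)/(21 - 17) ≡ 11/4 mod 31. 4⁻¹ ≡ 8 (mod 31) since 4·8 = 32 ≡ 1, so λ ≡ 26.
  x = λ² - 17 - 21 = 676 - 38 ≡ 18; y = λ·(17 - 18) - 1 ≡ 4. → (18, 4)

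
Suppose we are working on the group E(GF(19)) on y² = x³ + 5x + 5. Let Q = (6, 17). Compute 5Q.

(14, 11)

Repeated addition: build up to 5Q.
2Q: tangent at (6, 17): λ = (3·6² + 5)/(2·17) ≡ 18/15. 15⁻¹ ≡ 14 (mod 19), so λ ≡ 18·14 ≡ 5.
  x = λ² - 6 - 6 = 25 - 12 ≡ 13; y = λ·(6 - 13) - 17 ≡ 5. → (13, 5)
3Q: (13, 5) + (6, 17). λ = (17 - 5)/(6 - 13) ≡ 12/12 mod 19. 12⁻¹ ≡ 8 (mod 19), so λ ≡ 1.
  x = λ² - 13 - 6 = 1 - 19 ≡ 1; y = λ·(13 - 1) - 5 ≡ 7. → (1, 7)
4Q: (1, 7) + (6, 17). λ = (17 - 7)/(6 - 1) ≡ 10/5 mod 19. 5⁻¹ ≡ 4 (mod 19), so λ ≡ 2.
  x = λ² - 1 - 6 = 4 - 7 ≡ 16; y = λ·(1 - 16) - 7 ≡ 1. → (16, 1)
5Q: (16, 1) + (6, 17). λ = (17 - 1)/(6 - 16) ≡ 16/9 mod 19. 9⁻¹ ≡ 17 (mod 19) since 9·17 = 153 ≡ 1, so λ ≡ 6.
  x = λ² - 16 - 6 = 36 - 22 ≡ 14; y = λ·(16 - 14) - 1 ≡ 11. → (14, 11)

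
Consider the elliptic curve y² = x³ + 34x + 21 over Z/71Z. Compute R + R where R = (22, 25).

tangent at (22, 25): λ = (3·22² + 34)/(2·25) ≡ 66/50. 50⁻¹ ≡ 27 (mod 71) since 50·27 = 1350 ≡ 1, so λ ≡ 66·27 ≡ 7.
  x = λ² - 22 - 22 = 49 - 44 ≡ 5; y = λ·(22 - 5) - 25 ≡ 23. → (5, 23)

(5, 23)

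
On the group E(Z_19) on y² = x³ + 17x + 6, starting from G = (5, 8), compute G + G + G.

(11, 2)

Repeated addition: build up to 3G.
2G: tangent at (5, 8): λ = (3·5² + 17)/(2·8) ≡ 16/16. 16⁻¹ ≡ 6 (mod 19), so λ ≡ 16·6 ≡ 1.
  x = λ² - 5 - 5 = 1 - 10 ≡ 10; y = λ·(5 - 10) - 8 ≡ 6. → (10, 6)
3G: (10, 6) + (5, 8). λ = (8 - 6)/(5 - 10) ≡ 2/14 mod 19. 14⁻¹ ≡ 15 (mod 19) since 14·15 = 210 ≡ 1, so λ ≡ 11.
  x = λ² - 10 - 5 = 121 - 15 ≡ 11; y = λ·(10 - 11) - 6 ≡ 2. → (11, 2)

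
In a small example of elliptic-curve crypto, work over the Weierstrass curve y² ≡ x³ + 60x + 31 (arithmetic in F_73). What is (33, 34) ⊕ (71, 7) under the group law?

(33, 34) + (71, 7). λ = (7 - 34)/(71 - 33) ≡ 46/38 mod 73. 38⁻¹ ≡ 25 (mod 73), so λ ≡ 55.
  x = λ² - 33 - 71 = 3025 - 104 ≡ 1; y = λ·(33 - 1) - 34 ≡ 47. → (1, 47)

(1, 47)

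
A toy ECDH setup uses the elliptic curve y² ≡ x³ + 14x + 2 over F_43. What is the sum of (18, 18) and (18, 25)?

O

The two points share x = 18 and their y-coordinates satisfy 18 + 25 ≡ 0 (mod 43), so they are inverses. Their sum is O.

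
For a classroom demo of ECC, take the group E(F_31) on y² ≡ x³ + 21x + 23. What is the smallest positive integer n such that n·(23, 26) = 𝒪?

5

2P: tangent at (23, 26): λ = (3·23² + 21)/(2·26) ≡ 27/21. 21⁻¹ ≡ 3 (mod 31), so λ ≡ 27·3 ≡ 19.
  x = λ² - 23 - 23 = 361 - 46 ≡ 5; y = λ·(23 - 5) - 26 ≡ 6. → (5, 6)
3P: (5, 6) + (23, 26). λ = (26 - 6)/(23 - 5) ≡ 20/18 mod 31. 18⁻¹ ≡ 19 (mod 31) since 18·19 = 342 ≡ 1, so λ ≡ 8.
  x = λ² - 5 - 23 = 64 - 28 ≡ 5; y = λ·(5 - 5) - 6 ≡ 25. → (5, 25)
4P: (5, 25) + (23, 26). λ = (26 - 25)/(23 - 5) ≡ 1/18 mod 31. 18⁻¹ ≡ 19 (mod 31), so λ ≡ 19.
  x = λ² - 5 - 23 = 361 - 28 ≡ 23; y = λ·(5 - 23) - 25 ≡ 5. → (23, 5)
5P: (23, 5) + (23, 26): same x and y₁ ≡ -y₂, so the sum is 𝒪.
5P = 𝒪, so the order is 5.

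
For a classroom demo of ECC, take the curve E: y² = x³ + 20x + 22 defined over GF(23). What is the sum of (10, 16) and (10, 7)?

O

The two points share x = 10 and their y-coordinates satisfy 16 + 7 ≡ 0 (mod 23), so they are inverses. Their sum is 𝒪.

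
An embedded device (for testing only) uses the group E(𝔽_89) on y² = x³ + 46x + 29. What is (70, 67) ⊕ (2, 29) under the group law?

(12, 23)

(70, 67) + (2, 29). λ = (29 - 67)/(2 - 70) ≡ 51/21 mod 89. 21⁻¹ ≡ 17 (mod 89), so λ ≡ 66.
  x = λ² - 70 - 2 = 4356 - 72 ≡ 12; y = λ·(70 - 12) - 67 ≡ 23. → (12, 23)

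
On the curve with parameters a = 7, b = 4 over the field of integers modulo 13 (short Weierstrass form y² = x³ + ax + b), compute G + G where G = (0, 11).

(12, 10)

tangent at (0, 11): λ = (3·0² + 7)/(2·11) ≡ 7/9. 9⁻¹ ≡ 3 (mod 13), so λ ≡ 7·3 ≡ 8.
  x = λ² - 0 - 0 = 64 - 0 ≡ 12; y = λ·(0 - 12) - 11 ≡ 10. → (12, 10)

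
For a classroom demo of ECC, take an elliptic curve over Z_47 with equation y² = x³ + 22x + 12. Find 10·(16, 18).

Write Q = (16, 18).
Repeated addition: build up to 10Q.
2Q: tangent at (16, 18): λ = (3·16² + 22)/(2·18) ≡ 38/36. 36⁻¹ ≡ 17 (mod 47), so λ ≡ 38·17 ≡ 35.
  x = λ² - 16 - 16 = 1225 - 32 ≡ 18; y = λ·(16 - 18) - 18 ≡ 6. → (18, 6)
3Q: (18, 6) + (16, 18). λ = (18 - 6)/(16 - 18) ≡ 12/45 mod 47. 45⁻¹ ≡ 23 (mod 47), so λ ≡ 41.
  x = λ² - 18 - 16 = 1681 - 34 ≡ 2; y = λ·(18 - 2) - 6 ≡ 39. → (2, 39)
4Q: (2, 39) + (16, 18). λ = (18 - 39)/(16 - 2) ≡ 26/14 mod 47. 14⁻¹ ≡ 37 (mod 47) since 14·37 = 518 ≡ 1, so λ ≡ 22.
  x = λ² - 2 - 16 = 484 - 18 ≡ 43; y = λ·(2 - 43) - 39 ≡ 46. → (43, 46)
5Q: (43, 46) + (16, 18). λ = (18 - 46)/(16 - 43) ≡ 19/20 mod 47. 20⁻¹ ≡ 40 (mod 47), so λ ≡ 8.
  x = λ² - 43 - 16 = 64 - 59 ≡ 5; y = λ·(43 - 5) - 46 ≡ 23. → (5, 23)
6Q: (5, 23) + (16, 18). λ = (18 - 23)/(16 - 5) ≡ 42/11 mod 47. 11⁻¹ ≡ 30 (mod 47), so λ ≡ 38.
  x = λ² - 5 - 16 = 1444 - 21 ≡ 13; y = λ·(5 - 13) - 23 ≡ 2. → (13, 2)
7Q: (13, 2) + (16, 18). λ = (18 - 2)/(16 - 13) ≡ 16/3 mod 47. 3⁻¹ ≡ 16 (mod 47) since 3·16 = 48 ≡ 1, so λ ≡ 21.
  x = λ² - 13 - 16 = 441 - 29 ≡ 36; y = λ·(13 - 36) - 2 ≡ 32. → (36, 32)
8Q: (36, 32) + (16, 18). λ = (18 - 32)/(16 - 36) ≡ 33/27 mod 47. 27⁻¹ ≡ 7 (mod 47), so λ ≡ 43.
  x = λ² - 36 - 16 = 1849 - 52 ≡ 11; y = λ·(36 - 11) - 32 ≡ 9. → (11, 9)
9Q: (11, 9) + (16, 18). λ = (18 - 9)/(16 - 11) ≡ 9/5 mod 47. 5⁻¹ ≡ 19 (mod 47), so λ ≡ 30.
  x = λ² - 11 - 16 = 900 - 27 ≡ 27; y = λ·(11 - 27) - 9 ≡ 28. → (27, 28)
10Q: (27, 28) + (16, 18). λ = (18 - 28)/(16 - 27) ≡ 37/36 mod 47. 36⁻¹ ≡ 17 (mod 47), so λ ≡ 18.
  x = λ² - 27 - 16 = 324 - 43 ≡ 46; y = λ·(27 - 46) - 28 ≡ 6. → (46, 6)

(46, 6)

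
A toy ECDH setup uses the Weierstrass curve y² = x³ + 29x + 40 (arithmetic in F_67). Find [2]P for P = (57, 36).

tangent at (57, 36): λ = (3·57² + 29)/(2·36) ≡ 61/5. 5⁻¹ ≡ 27 (mod 67), so λ ≡ 61·27 ≡ 39.
  x = λ² - 57 - 57 = 1521 - 114 ≡ 0; y = λ·(57 - 0) - 36 ≡ 43. → (0, 43)

(0, 43)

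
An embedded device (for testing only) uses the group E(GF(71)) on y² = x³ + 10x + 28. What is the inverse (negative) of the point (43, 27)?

-(43, 27) = (43, -27 mod 71) = (43, 44).

(43, 44)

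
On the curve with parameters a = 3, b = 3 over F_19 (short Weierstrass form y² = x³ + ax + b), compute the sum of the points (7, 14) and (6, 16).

(10, 11)

(7, 14) + (6, 16). λ = (16 - 14)/(6 - 7) ≡ 2/18 mod 19. 18⁻¹ ≡ 18 (mod 19), so λ ≡ 17.
  x = λ² - 7 - 6 = 289 - 13 ≡ 10; y = λ·(7 - 10) - 14 ≡ 11. → (10, 11)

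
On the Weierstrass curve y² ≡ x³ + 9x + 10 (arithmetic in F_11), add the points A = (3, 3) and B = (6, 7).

(5, 9)

(3, 3) + (6, 7). λ = (7 - 3)/(6 - 3) ≡ 4/3 mod 11. 3⁻¹ ≡ 4 (mod 11), so λ ≡ 5.
  x = λ² - 3 - 6 = 25 - 9 ≡ 5; y = λ·(3 - 5) - 3 ≡ 9. → (5, 9)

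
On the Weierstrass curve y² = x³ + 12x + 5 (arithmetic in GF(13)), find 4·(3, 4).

(3, 9)

Write P = (3, 4).
Double-and-add on 4 = (100)₂. Start with P = (3, 4) for the leading 1-bit.
double: tangent at (3, 4): λ = (3·3² + 12)/(2·4) ≡ 0/8. 8⁻¹ ≡ 5 (mod 13), so λ ≡ 0·5 ≡ 0.
  x = λ² - 3 - 3 = 0 - 6 ≡ 7; y = λ·(3 - 7) - 4 ≡ 9. → (7, 9)
double: tangent at (7, 9): λ = (3·7² + 12)/(2·9) ≡ 3/5. 5⁻¹ ≡ 8 (mod 13), so λ ≡ 3·8 ≡ 11.
  x = λ² - 7 - 7 = 121 - 14 ≡ 3; y = λ·(7 - 3) - 9 ≡ 9. → (3, 9)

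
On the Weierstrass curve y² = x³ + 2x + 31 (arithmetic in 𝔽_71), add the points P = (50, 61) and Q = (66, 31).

(4, 48)

(50, 61) + (66, 31). λ = (31 - 61)/(66 - 50) ≡ 41/16 mod 71. 16⁻¹ ≡ 40 (mod 71), so λ ≡ 7.
  x = λ² - 50 - 66 = 49 - 116 ≡ 4; y = λ·(50 - 4) - 61 ≡ 48. → (4, 48)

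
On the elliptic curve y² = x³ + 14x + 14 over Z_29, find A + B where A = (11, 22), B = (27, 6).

(21, 17)

(11, 22) + (27, 6). λ = (6 - 22)/(27 - 11) ≡ 13/16 mod 29. 16⁻¹ ≡ 20 (mod 29), so λ ≡ 28.
  x = λ² - 11 - 27 = 784 - 38 ≡ 21; y = λ·(11 - 21) - 22 ≡ 17. → (21, 17)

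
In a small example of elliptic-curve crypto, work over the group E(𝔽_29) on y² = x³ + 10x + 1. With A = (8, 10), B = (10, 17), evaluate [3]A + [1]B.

First 3A:
Repeated addition: build up to 3A.
2A: tangent at (8, 10): λ = (3·8² + 10)/(2·10) ≡ 28/20. 20⁻¹ ≡ 16 (mod 29), so λ ≡ 28·16 ≡ 13.
  x = λ² - 8 - 8 = 169 - 16 ≡ 8; y = λ·(8 - 8) - 10 ≡ 19. → (8, 19)
3A: (8, 19) + (8, 10): same x and y₁ ≡ -y₂, so the sum is O.
3A = O.
Finally 3A + B:
O + (10, 17) = (10, 17) (identity).

(10, 17)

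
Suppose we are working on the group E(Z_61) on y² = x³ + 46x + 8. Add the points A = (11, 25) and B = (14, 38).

(11, 25) + (14, 38). λ = (38 - 25)/(14 - 11) ≡ 13/3 mod 61. 3⁻¹ ≡ 41 (mod 61) since 3·41 = 123 ≡ 1, so λ ≡ 45.
  x = λ² - 11 - 14 = 2025 - 25 ≡ 48; y = λ·(11 - 48) - 25 ≡ 18. → (48, 18)

(48, 18)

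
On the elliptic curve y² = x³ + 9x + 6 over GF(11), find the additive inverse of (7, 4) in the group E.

-(7, 4) = (7, -4 mod 11) = (7, 7).

(7, 7)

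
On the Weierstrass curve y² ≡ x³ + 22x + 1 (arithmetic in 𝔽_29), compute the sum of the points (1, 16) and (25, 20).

(28, 23)

(1, 16) + (25, 20). λ = (20 - 16)/(25 - 1) ≡ 4/24 mod 29. 24⁻¹ ≡ 23 (mod 29), so λ ≡ 5.
  x = λ² - 1 - 25 = 25 - 26 ≡ 28; y = λ·(1 - 28) - 16 ≡ 23. → (28, 23)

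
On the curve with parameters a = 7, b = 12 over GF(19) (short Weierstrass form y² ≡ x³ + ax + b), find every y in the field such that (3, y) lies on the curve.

x³ + 7x + 12 = 60 ≡ 3 (mod 19).
3 is a non-residue mod 19; no y exists.

none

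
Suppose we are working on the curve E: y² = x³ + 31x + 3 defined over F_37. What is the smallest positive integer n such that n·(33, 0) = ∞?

2

2P: (33, 0) + (33, 0): same x and y₁ ≡ -y₂, so the sum is ∞.
2P = ∞, so the order is 2.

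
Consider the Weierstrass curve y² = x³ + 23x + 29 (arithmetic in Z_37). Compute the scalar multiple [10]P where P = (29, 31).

Double-and-add on 10 = (1010)₂. Start with P = (29, 31) for the leading 1-bit.
double: tangent at (29, 31): λ = (3·29² + 23)/(2·31) ≡ 30/25. 25⁻¹ ≡ 3 (mod 37), so λ ≡ 30·3 ≡ 16.
  x = λ² - 29 - 29 = 256 - 58 ≡ 13; y = λ·(29 - 13) - 31 ≡ 3. → (13, 3)
double: tangent at (13, 3): λ = (3·13² + 23)/(2·3) ≡ 12/6. 6⁻¹ ≡ 31 (mod 37) since 6·31 = 186 ≡ 1, so λ ≡ 12·31 ≡ 2.
  x = λ² - 13 - 13 = 4 - 26 ≡ 15; y = λ·(13 - 15) - 3 ≡ 30. → (15, 30)
add P: (15, 30) + (29, 31). λ = (31 - 30)/(29 - 15) ≡ 1/14 mod 37. 14⁻¹ ≡ 8 (mod 37), so λ ≡ 8.
  x = λ² - 15 - 29 = 64 - 44 ≡ 20; y = λ·(15 - 20) - 30 ≡ 4. → (20, 4)
double: tangent at (20, 4): λ = (3·20² + 23)/(2·4) ≡ 2/8. 8⁻¹ ≡ 14 (mod 37), so λ ≡ 2·14 ≡ 28.
  x = λ² - 20 - 20 = 784 - 40 ≡ 4; y = λ·(20 - 4) - 4 ≡ 0. → (4, 0)

(4, 0)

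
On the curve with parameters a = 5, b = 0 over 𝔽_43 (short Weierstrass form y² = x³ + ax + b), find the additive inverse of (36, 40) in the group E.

-(36, 40) = (36, -40 mod 43) = (36, 3).

(36, 3)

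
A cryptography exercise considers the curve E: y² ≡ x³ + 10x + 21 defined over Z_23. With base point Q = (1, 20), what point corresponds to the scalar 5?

Repeated addition: build up to 5Q.
2Q: tangent at (1, 20): λ = (3·1² + 10)/(2·20) ≡ 13/17. 17⁻¹ ≡ 19 (mod 23), so λ ≡ 13·19 ≡ 17.
  x = λ² - 1 - 1 = 289 - 2 ≡ 11; y = λ·(1 - 11) - 20 ≡ 17. → (11, 17)
3Q: (11, 17) + (1, 20). λ = (20 - 17)/(1 - 11) ≡ 3/13 mod 23. 13⁻¹ ≡ 16 (mod 23), so λ ≡ 2.
  x = λ² - 11 - 1 = 4 - 12 ≡ 15; y = λ·(11 - 15) - 17 ≡ 21. → (15, 21)
4Q: (15, 21) + (1, 20). λ = (20 - 21)/(1 - 15) ≡ 22/9 mod 23. 9⁻¹ ≡ 18 (mod 23), so λ ≡ 5.
  x = λ² - 15 - 1 = 25 - 16 ≡ 9; y = λ·(15 - 9) - 21 ≡ 9. → (9, 9)
5Q: (9, 9) + (1, 20). λ = (20 - 9)/(1 - 9) ≡ 11/15 mod 23. 15⁻¹ ≡ 20 (mod 23) since 15·20 = 300 ≡ 1, so λ ≡ 13.
  x = λ² - 9 - 1 = 169 - 10 ≡ 21; y = λ·(9 - 21) - 9 ≡ 19. → (21, 19)

(21, 19)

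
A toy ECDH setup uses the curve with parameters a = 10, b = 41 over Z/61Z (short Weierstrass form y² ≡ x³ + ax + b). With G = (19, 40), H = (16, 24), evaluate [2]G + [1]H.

First 2G:
Repeated addition: build up to 2G.
2G: tangent at (19, 40): λ = (3·19² + 10)/(2·40) ≡ 56/19. 19⁻¹ ≡ 45 (mod 61) since 19·45 = 855 ≡ 1, so λ ≡ 56·45 ≡ 19.
  x = λ² - 19 - 19 = 361 - 38 ≡ 18; y = λ·(19 - 18) - 40 ≡ 40. → (18, 40)
2G = (18, 40).
Finally 2G + H:
(18, 40) + (16, 24). λ = (24 - 40)/(16 - 18) ≡ 45/59 mod 61. 59⁻¹ ≡ 30 (mod 61) since 59·30 = 1770 ≡ 1, so λ ≡ 8.
  x = λ² - 18 - 16 = 64 - 34 ≡ 30; y = λ·(18 - 30) - 40 ≡ 47. → (30, 47)

(30, 47)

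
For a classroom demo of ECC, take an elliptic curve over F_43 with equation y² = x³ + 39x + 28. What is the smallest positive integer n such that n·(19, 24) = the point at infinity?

2P: tangent at (19, 24): λ = (3·19² + 39)/(2·24) ≡ 4/5. 5⁻¹ ≡ 26 (mod 43) since 5·26 = 130 ≡ 1, so λ ≡ 4·26 ≡ 18.
  x = λ² - 19 - 19 = 324 - 38 ≡ 28; y = λ·(19 - 28) - 24 ≡ 29. → (28, 29)
3P: (28, 29) + (19, 24). λ = (24 - 29)/(19 - 28) ≡ 38/34 mod 43. 34⁻¹ ≡ 19 (mod 43), so λ ≡ 34.
  x = λ² - 28 - 19 = 1156 - 47 ≡ 34; y = λ·(28 - 34) - 29 ≡ 25. → (34, 25)
4P: (34, 25) + (19, 24). λ = (24 - 25)/(19 - 34) ≡ 42/28 mod 43. 28⁻¹ ≡ 20 (mod 43) since 28·20 = 560 ≡ 1, so λ ≡ 23.
  x = λ² - 34 - 19 = 529 - 53 ≡ 3; y = λ·(34 - 3) - 25 ≡ 0. → (3, 0)
5P: (3, 0) + (19, 24). λ = (24 - 0)/(19 - 3) ≡ 24/16 mod 43. 16⁻¹ ≡ 35 (mod 43), so λ ≡ 23.
  x = λ² - 3 - 19 = 529 - 22 ≡ 34; y = λ·(3 - 34) - 0 ≡ 18. → (34, 18)
6P: (34, 18) + (19, 24). λ = (24 - 18)/(19 - 34) ≡ 6/28 mod 43. 28⁻¹ ≡ 20 (mod 43) since 28·20 = 560 ≡ 1, so λ ≡ 34.
  x = λ² - 34 - 19 = 1156 - 53 ≡ 28; y = λ·(34 - 28) - 18 ≡ 14. → (28, 14)
7P: (28, 14) + (19, 24). λ = (24 - 14)/(19 - 28) ≡ 10/34 mod 43. 34⁻¹ ≡ 19 (mod 43), so λ ≡ 18.
  x = λ² - 28 - 19 = 324 - 47 ≡ 19; y = λ·(28 - 19) - 14 ≡ 19. → (19, 19)
8P: (19, 19) + (19, 24): same x and y₁ ≡ -y₂, so the sum is the point at infinity.
8P = the point at infinity, so the order is 8.

8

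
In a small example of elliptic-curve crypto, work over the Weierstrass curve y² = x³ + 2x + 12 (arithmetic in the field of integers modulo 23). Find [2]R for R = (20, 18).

tangent at (20, 18): λ = (3·20² + 2)/(2·18) ≡ 6/13. 13⁻¹ ≡ 16 (mod 23), so λ ≡ 6·16 ≡ 4.
  x = λ² - 20 - 20 = 16 - 40 ≡ 22; y = λ·(20 - 22) - 18 ≡ 20. → (22, 20)

(22, 20)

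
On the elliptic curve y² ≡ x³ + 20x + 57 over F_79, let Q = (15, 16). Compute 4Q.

(69, 68)

Repeated addition: build up to 4Q.
2Q: tangent at (15, 16): λ = (3·15² + 20)/(2·16) ≡ 63/32. 32⁻¹ ≡ 42 (mod 79) since 32·42 = 1344 ≡ 1, so λ ≡ 63·42 ≡ 39.
  x = λ² - 15 - 15 = 1521 - 30 ≡ 69; y = λ·(15 - 69) - 16 ≡ 11. → (69, 11)
3Q: (69, 11) + (15, 16). λ = (16 - 11)/(15 - 69) ≡ 5/25 mod 79. 25⁻¹ ≡ 19 (mod 79), so λ ≡ 16.
  x = λ² - 69 - 15 = 256 - 84 ≡ 14; y = λ·(69 - 14) - 11 ≡ 0. → (14, 0)
4Q: (14, 0) + (15, 16). λ = (16 - 0)/(15 - 14) ≡ 16/1 mod 79. 1⁻¹ ≡ 1 (mod 79), so λ ≡ 16.
  x = λ² - 14 - 15 = 256 - 29 ≡ 69; y = λ·(14 - 69) - 0 ≡ 68. → (69, 68)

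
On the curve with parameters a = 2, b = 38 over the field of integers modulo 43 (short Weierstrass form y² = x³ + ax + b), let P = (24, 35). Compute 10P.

(21, 15)

Double-and-add on 10 = (1010)₂. Start with P = (24, 35) for the leading 1-bit.
double: tangent at (24, 35): λ = (3·24² + 2)/(2·35) ≡ 10/27. 27⁻¹ ≡ 8 (mod 43) since 27·8 = 216 ≡ 1, so λ ≡ 10·8 ≡ 37.
  x = λ² - 24 - 24 = 1369 - 48 ≡ 31; y = λ·(24 - 31) - 35 ≡ 7. → (31, 7)
double: tangent at (31, 7): λ = (3·31² + 2)/(2·7) ≡ 4/14. 14⁻¹ ≡ 40 (mod 43) since 14·40 = 560 ≡ 1, so λ ≡ 4·40 ≡ 31.
  x = λ² - 31 - 31 = 961 - 62 ≡ 39; y = λ·(31 - 39) - 7 ≡ 3. → (39, 3)
add P: (39, 3) + (24, 35). λ = (35 - 3)/(24 - 39) ≡ 32/28 mod 43. 28⁻¹ ≡ 20 (mod 43), so λ ≡ 38.
  x = λ² - 39 - 24 = 1444 - 63 ≡ 5; y = λ·(39 - 5) - 3 ≡ 42. → (5, 42)
double: tangent at (5, 42): λ = (3·5² + 2)/(2·42) ≡ 34/41. 41⁻¹ ≡ 21 (mod 43) since 41·21 = 861 ≡ 1, so λ ≡ 34·21 ≡ 26.
  x = λ² - 5 - 5 = 676 - 10 ≡ 21; y = λ·(5 - 21) - 42 ≡ 15. → (21, 15)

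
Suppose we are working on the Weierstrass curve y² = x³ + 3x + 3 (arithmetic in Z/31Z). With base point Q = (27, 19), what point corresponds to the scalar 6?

Double-and-add on 6 = (110)₂. Start with Q = (27, 19) for the leading 1-bit.
double: tangent at (27, 19): λ = (3·27² + 3)/(2·19) ≡ 20/7. 7⁻¹ ≡ 9 (mod 31), so λ ≡ 20·9 ≡ 25.
  x = λ² - 27 - 27 = 625 - 54 ≡ 13; y = λ·(27 - 13) - 19 ≡ 21. → (13, 21)
add Q: (13, 21) + (27, 19). λ = (19 - 21)/(27 - 13) ≡ 29/14 mod 31. 14⁻¹ ≡ 20 (mod 31), so λ ≡ 22.
  x = λ² - 13 - 27 = 484 - 40 ≡ 10; y = λ·(13 - 10) - 21 ≡ 14. → (10, 14)
double: tangent at (10, 14): λ = (3·10² + 3)/(2·14) ≡ 24/28. 28⁻¹ ≡ 10 (mod 31) since 28·10 = 280 ≡ 1, so λ ≡ 24·10 ≡ 23.
  x = λ² - 10 - 10 = 529 - 20 ≡ 13; y = λ·(10 - 13) - 14 ≡ 10. → (13, 10)

(13, 10)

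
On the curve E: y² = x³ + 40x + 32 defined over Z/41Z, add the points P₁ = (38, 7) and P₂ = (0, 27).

(11, 9)

(38, 7) + (0, 27). λ = (27 - 7)/(0 - 38) ≡ 20/3 mod 41. 3⁻¹ ≡ 14 (mod 41), so λ ≡ 34.
  x = λ² - 38 - 0 = 1156 - 38 ≡ 11; y = λ·(38 - 11) - 7 ≡ 9. → (11, 9)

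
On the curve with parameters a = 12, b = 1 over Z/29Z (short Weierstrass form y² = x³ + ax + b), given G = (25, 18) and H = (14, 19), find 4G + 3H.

(14, 19)

First 4G:
Repeated addition: build up to 4G.
2G: tangent at (25, 18): λ = (3·25² + 12)/(2·18) ≡ 2/7. 7⁻¹ ≡ 25 (mod 29) since 7·25 = 175 ≡ 1, so λ ≡ 2·25 ≡ 21.
  x = λ² - 25 - 25 = 441 - 50 ≡ 14; y = λ·(25 - 14) - 18 ≡ 10. → (14, 10)
3G: (14, 10) + (25, 18). λ = (18 - 10)/(25 - 14) ≡ 8/11 mod 29. 11⁻¹ ≡ 8 (mod 29) since 11·8 = 88 ≡ 1, so λ ≡ 6.
  x = λ² - 14 - 25 = 36 - 39 ≡ 26; y = λ·(14 - 26) - 10 ≡ 5. → (26, 5)
4G: (26, 5) + (25, 18). λ = (18 - 5)/(25 - 26) ≡ 13/28 mod 29. 28⁻¹ ≡ 28 (mod 29) since 28·28 = 784 ≡ 1, so λ ≡ 16.
  x = λ² - 26 - 25 = 256 - 51 ≡ 2; y = λ·(26 - 2) - 5 ≡ 2. → (2, 2)
4G = (2, 2).
Next 3H:
Repeated addition: build up to 3H.
2H: tangent at (14, 19): λ = (3·14² + 12)/(2·19) ≡ 20/9. 9⁻¹ ≡ 13 (mod 29) since 9·13 = 117 ≡ 1, so λ ≡ 20·13 ≡ 28.
  x = λ² - 14 - 14 = 784 - 28 ≡ 2; y = λ·(14 - 2) - 19 ≡ 27. → (2, 27)
3H: (2, 27) + (14, 19). λ = (19 - 27)/(14 - 2) ≡ 21/12 mod 29. 12⁻¹ ≡ 17 (mod 29), so λ ≡ 9.
  x = λ² - 2 - 14 = 81 - 16 ≡ 7; y = λ·(2 - 7) - 27 ≡ 15. → (7, 15)
3H = (7, 15).
Finally 4G + 3H:
(2, 2) + (7, 15). λ = (15 - 2)/(7 - 2) ≡ 13/5 mod 29. 5⁻¹ ≡ 6 (mod 29), so λ ≡ 20.
  x = λ² - 2 - 7 = 400 - 9 ≡ 14; y = λ·(2 - 14) - 2 ≡ 19. → (14, 19)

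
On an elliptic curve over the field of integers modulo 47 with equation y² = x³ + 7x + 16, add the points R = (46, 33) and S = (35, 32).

(20, 42)

(46, 33) + (35, 32). λ = (32 - 33)/(35 - 46) ≡ 46/36 mod 47. 36⁻¹ ≡ 17 (mod 47) since 36·17 = 612 ≡ 1, so λ ≡ 30.
  x = λ² - 46 - 35 = 900 - 81 ≡ 20; y = λ·(46 - 20) - 33 ≡ 42. → (20, 42)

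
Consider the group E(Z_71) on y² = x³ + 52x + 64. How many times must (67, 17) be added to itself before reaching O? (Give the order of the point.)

2P: tangent at (67, 17): λ = (3·67² + 52)/(2·17) ≡ 29/34. 34⁻¹ ≡ 23 (mod 71) since 34·23 = 782 ≡ 1, so λ ≡ 29·23 ≡ 28.
  x = λ² - 67 - 67 = 784 - 134 ≡ 11; y = λ·(67 - 11) - 17 ≡ 60. → (11, 60)
3P: (11, 60) + (67, 17). λ = (17 - 60)/(67 - 11) ≡ 28/56 mod 71. 56⁻¹ ≡ 52 (mod 71), so λ ≡ 36.
  x = λ² - 11 - 67 = 1296 - 78 ≡ 11; y = λ·(11 - 11) - 60 ≡ 11. → (11, 11)
4P: (11, 11) + (67, 17). λ = (17 - 11)/(67 - 11) ≡ 6/56 mod 71. 56⁻¹ ≡ 52 (mod 71), so λ ≡ 28.
  x = λ² - 11 - 67 = 784 - 78 ≡ 67; y = λ·(11 - 67) - 11 ≡ 54. → (67, 54)
5P: (67, 54) + (67, 17): same x and y₁ ≡ -y₂, so the sum is O.
5P = O, so the order is 5.

5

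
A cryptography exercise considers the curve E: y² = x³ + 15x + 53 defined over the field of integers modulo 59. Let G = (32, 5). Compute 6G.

(40, 15)

Repeated addition: build up to 6G.
2G: tangent at (32, 5): λ = (3·32² + 15)/(2·5) ≡ 19/10. 10⁻¹ ≡ 6 (mod 59) since 10·6 = 60 ≡ 1, so λ ≡ 19·6 ≡ 55.
  x = λ² - 32 - 32 = 3025 - 64 ≡ 11; y = λ·(32 - 11) - 5 ≡ 29. → (11, 29)
3G: (11, 29) + (32, 5). λ = (5 - 29)/(32 - 11) ≡ 35/21 mod 59. 21⁻¹ ≡ 45 (mod 59), so λ ≡ 41.
  x = λ² - 11 - 32 = 1681 - 43 ≡ 45; y = λ·(11 - 45) - 29 ≡ 52. → (45, 52)
4G: (45, 52) + (32, 5). λ = (5 - 52)/(32 - 45) ≡ 12/46 mod 59. 46⁻¹ ≡ 9 (mod 59), so λ ≡ 49.
  x = λ² - 45 - 32 = 2401 - 77 ≡ 23; y = λ·(45 - 23) - 52 ≡ 23. → (23, 23)
5G: (23, 23) + (32, 5). λ = (5 - 23)/(32 - 23) ≡ 41/9 mod 59. 9⁻¹ ≡ 46 (mod 59) since 9·46 = 414 ≡ 1, so λ ≡ 57.
  x = λ² - 23 - 32 = 3249 - 55 ≡ 8; y = λ·(23 - 8) - 23 ≡ 6. → (8, 6)
6G: (8, 6) + (32, 5). λ = (5 - 6)/(32 - 8) ≡ 58/24 mod 59. 24⁻¹ ≡ 32 (mod 59), so λ ≡ 27.
  x = λ² - 8 - 32 = 729 - 40 ≡ 40; y = λ·(8 - 40) - 6 ≡ 15. → (40, 15)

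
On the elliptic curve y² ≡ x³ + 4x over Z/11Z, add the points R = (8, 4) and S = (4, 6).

(2, 4)

(8, 4) + (4, 6). λ = (6 - 4)/(4 - 8) ≡ 2/7 mod 11. 7⁻¹ ≡ 8 (mod 11) since 7·8 = 56 ≡ 1, so λ ≡ 5.
  x = λ² - 8 - 4 = 25 - 12 ≡ 2; y = λ·(8 - 2) - 4 ≡ 4. → (2, 4)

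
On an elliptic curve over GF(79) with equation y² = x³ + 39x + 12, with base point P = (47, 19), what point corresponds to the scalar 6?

(63, 36)

Double-and-add on 6 = (110)₂. Start with P = (47, 19) for the leading 1-bit.
double: tangent at (47, 19): λ = (3·47² + 39)/(2·19) ≡ 30/38. 38⁻¹ ≡ 52 (mod 79), so λ ≡ 30·52 ≡ 59.
  x = λ² - 47 - 47 = 3481 - 94 ≡ 69; y = λ·(47 - 69) - 19 ≡ 26. → (69, 26)
add P: (69, 26) + (47, 19). λ = (19 - 26)/(47 - 69) ≡ 72/57 mod 79. 57⁻¹ ≡ 61 (mod 79) since 57·61 = 3477 ≡ 1, so λ ≡ 47.
  x = λ² - 69 - 47 = 2209 - 116 ≡ 39; y = λ·(69 - 39) - 26 ≡ 41. → (39, 41)
double: tangent at (39, 41): λ = (3·39² + 39)/(2·41) ≡ 20/3. 3⁻¹ ≡ 53 (mod 79) since 3·53 = 159 ≡ 1, so λ ≡ 20·53 ≡ 33.
  x = λ² - 39 - 39 = 1089 - 78 ≡ 63; y = λ·(39 - 63) - 41 ≡ 36. → (63, 36)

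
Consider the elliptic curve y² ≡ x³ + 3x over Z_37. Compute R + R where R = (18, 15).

(12, 32)

tangent at (18, 15): λ = (3·18² + 3)/(2·15) ≡ 13/30. 30⁻¹ ≡ 21 (mod 37) since 30·21 = 630 ≡ 1, so λ ≡ 13·21 ≡ 14.
  x = λ² - 18 - 18 = 196 - 36 ≡ 12; y = λ·(18 - 12) - 15 ≡ 32. → (12, 32)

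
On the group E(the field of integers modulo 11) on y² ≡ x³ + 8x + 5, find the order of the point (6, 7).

5

2P: tangent at (6, 7): λ = (3·6² + 8)/(2·7) ≡ 6/3. 3⁻¹ ≡ 4 (mod 11), so λ ≡ 6·4 ≡ 2.
  x = λ² - 6 - 6 = 4 - 12 ≡ 3; y = λ·(6 - 3) - 7 ≡ 10. → (3, 10)
3P: (3, 10) + (6, 7). λ = (7 - 10)/(6 - 3) ≡ 8/3 mod 11. 3⁻¹ ≡ 4 (mod 11), so λ ≡ 10.
  x = λ² - 3 - 6 = 100 - 9 ≡ 3; y = λ·(3 - 3) - 10 ≡ 1. → (3, 1)
4P: (3, 1) + (6, 7). λ = (7 - 1)/(6 - 3) ≡ 6/3 mod 11. 3⁻¹ ≡ 4 (mod 11), so λ ≡ 2.
  x = λ² - 3 - 6 = 4 - 9 ≡ 6; y = λ·(3 - 6) - 1 ≡ 4. → (6, 4)
5P: (6, 4) + (6, 7): same x and y₁ ≡ -y₂, so the sum is O.
5P = O, so the order is 5.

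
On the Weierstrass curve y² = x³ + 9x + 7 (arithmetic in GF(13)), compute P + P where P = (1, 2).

tangent at (1, 2): λ = (3·1² + 9)/(2·2) ≡ 12/4. 4⁻¹ ≡ 10 (mod 13), so λ ≡ 12·10 ≡ 3.
  x = λ² - 1 - 1 = 9 - 2 ≡ 7; y = λ·(1 - 7) - 2 ≡ 6. → (7, 6)

(7, 6)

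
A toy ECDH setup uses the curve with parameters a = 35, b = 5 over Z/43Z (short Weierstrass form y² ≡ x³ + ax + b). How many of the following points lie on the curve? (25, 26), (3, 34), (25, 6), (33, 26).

2

(25, 26): 26² ≡ 31, rhs ≡ 36 → off.
(3, 34): 34² ≡ 38, rhs ≡ 8 → off.
(25, 6): 6² ≡ 36, rhs ≡ 36 → on.
(33, 26): 26² ≡ 31, rhs ≡ 31 → on.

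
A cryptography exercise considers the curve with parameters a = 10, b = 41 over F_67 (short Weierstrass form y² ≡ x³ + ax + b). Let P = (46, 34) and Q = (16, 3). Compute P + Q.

(46, 34) + (16, 3). λ = (3 - 34)/(16 - 46) ≡ 36/37 mod 67. 37⁻¹ ≡ 29 (mod 67) since 37·29 = 1073 ≡ 1, so λ ≡ 39.
  x = λ² - 46 - 16 = 1521 - 62 ≡ 52; y = λ·(46 - 52) - 34 ≡ 0. → (52, 0)

(52, 0)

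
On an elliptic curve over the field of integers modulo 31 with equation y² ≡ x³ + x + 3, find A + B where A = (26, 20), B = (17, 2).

(26, 20) + (17, 2). λ = (2 - 20)/(17 - 26) ≡ 13/22 mod 31. 22⁻¹ ≡ 24 (mod 31), so λ ≡ 2.
  x = λ² - 26 - 17 = 4 - 43 ≡ 23; y = λ·(26 - 23) - 20 ≡ 17. → (23, 17)

(23, 17)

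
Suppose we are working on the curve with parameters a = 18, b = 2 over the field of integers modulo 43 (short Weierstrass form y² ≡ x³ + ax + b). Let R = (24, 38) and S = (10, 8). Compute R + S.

(24, 38) + (10, 8). λ = (8 - 38)/(10 - 24) ≡ 13/29 mod 43. 29⁻¹ ≡ 3 (mod 43), so λ ≡ 39.
  x = λ² - 24 - 10 = 1521 - 34 ≡ 25; y = λ·(24 - 25) - 38 ≡ 9. → (25, 9)

(25, 9)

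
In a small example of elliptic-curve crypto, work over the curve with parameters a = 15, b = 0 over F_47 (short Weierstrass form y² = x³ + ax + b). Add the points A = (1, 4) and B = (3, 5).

(8, 16)

(1, 4) + (3, 5). λ = (5 - 4)/(3 - 1) ≡ 1/2 mod 47. 2⁻¹ ≡ 24 (mod 47), so λ ≡ 24.
  x = λ² - 1 - 3 = 576 - 4 ≡ 8; y = λ·(1 - 8) - 4 ≡ 16. → (8, 16)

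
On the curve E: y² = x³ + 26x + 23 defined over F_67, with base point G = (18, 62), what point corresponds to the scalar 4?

Repeated addition: build up to 4G.
2G: tangent at (18, 62): λ = (3·18² + 26)/(2·62) ≡ 60/57. 57⁻¹ ≡ 20 (mod 67), so λ ≡ 60·20 ≡ 61.
  x = λ² - 18 - 18 = 3721 - 36 ≡ 0; y = λ·(18 - 0) - 62 ≡ 31. → (0, 31)
3G: (0, 31) + (18, 62). λ = (62 - 31)/(18 - 0) ≡ 31/18 mod 67. 18⁻¹ ≡ 41 (mod 67), so λ ≡ 65.
  x = λ² - 0 - 18 = 4225 - 18 ≡ 53; y = λ·(0 - 53) - 31 ≡ 8. → (53, 8)
4G: (53, 8) + (18, 62). λ = (62 - 8)/(18 - 53) ≡ 54/32 mod 67. 32⁻¹ ≡ 44 (mod 67), so λ ≡ 31.
  x = λ² - 53 - 18 = 961 - 71 ≡ 19; y = λ·(53 - 19) - 8 ≡ 41. → (19, 41)

(19, 41)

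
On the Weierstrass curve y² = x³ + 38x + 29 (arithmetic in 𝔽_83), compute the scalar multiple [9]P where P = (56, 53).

(76, 82)

Repeated addition: build up to 9P.
2P: tangent at (56, 53): λ = (3·56² + 38)/(2·53) ≡ 67/23. 23⁻¹ ≡ 65 (mod 83), so λ ≡ 67·65 ≡ 39.
  x = λ² - 56 - 56 = 1521 - 112 ≡ 81; y = λ·(56 - 81) - 53 ≡ 51. → (81, 51)
3P: (81, 51) + (56, 53). λ = (53 - 51)/(56 - 81) ≡ 2/58 mod 83. 58⁻¹ ≡ 73 (mod 83), so λ ≡ 63.
  x = λ² - 81 - 56 = 3969 - 137 ≡ 14; y = λ·(81 - 14) - 51 ≡ 20. → (14, 20)
4P: (14, 20) + (56, 53). λ = (53 - 20)/(56 - 14) ≡ 33/42 mod 83. 42⁻¹ ≡ 2 (mod 83), so λ ≡ 66.
  x = λ² - 14 - 56 = 4356 - 70 ≡ 53; y = λ·(14 - 53) - 20 ≡ 62. → (53, 62)
5P: (53, 62) + (56, 53). λ = (53 - 62)/(56 - 53) ≡ 74/3 mod 83. 3⁻¹ ≡ 28 (mod 83), so λ ≡ 80.
  x = λ² - 53 - 56 = 6400 - 109 ≡ 66; y = λ·(53 - 66) - 62 ≡ 60. → (66, 60)
6P: (66, 60) + (56, 53). λ = (53 - 60)/(56 - 66) ≡ 76/73 mod 83. 73⁻¹ ≡ 58 (mod 83), so λ ≡ 9.
  x = λ² - 66 - 56 = 81 - 122 ≡ 42; y = λ·(66 - 42) - 60 ≡ 73. → (42, 73)
7P: (42, 73) + (56, 53). λ = (53 - 73)/(56 - 42) ≡ 63/14 mod 83. 14⁻¹ ≡ 6 (mod 83) since 14·6 = 84 ≡ 1, so λ ≡ 46.
  x = λ² - 42 - 56 = 2116 - 98 ≡ 26; y = λ·(42 - 26) - 73 ≡ 82. → (26, 82)
8P: (26, 82) + (56, 53). λ = (53 - 82)/(56 - 26) ≡ 54/30 mod 83. 30⁻¹ ≡ 36 (mod 83), so λ ≡ 35.
  x = λ² - 26 - 56 = 1225 - 82 ≡ 64; y = λ·(26 - 64) - 82 ≡ 82. → (64, 82)
9P: (64, 82) + (56, 53). λ = (53 - 82)/(56 - 64) ≡ 54/75 mod 83. 75⁻¹ ≡ 31 (mod 83) since 75·31 = 2325 ≡ 1, so λ ≡ 14.
  x = λ² - 64 - 56 = 196 - 120 ≡ 76; y = λ·(64 - 76) - 82 ≡ 82. → (76, 82)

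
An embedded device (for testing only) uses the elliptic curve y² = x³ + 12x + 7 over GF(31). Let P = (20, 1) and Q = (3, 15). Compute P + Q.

(20, 1) + (3, 15). λ = (15 - 1)/(3 - 20) ≡ 14/14 mod 31. 14⁻¹ ≡ 20 (mod 31), so λ ≡ 1.
  x = λ² - 20 - 3 = 1 - 23 ≡ 9; y = λ·(20 - 9) - 1 ≡ 10. → (9, 10)

(9, 10)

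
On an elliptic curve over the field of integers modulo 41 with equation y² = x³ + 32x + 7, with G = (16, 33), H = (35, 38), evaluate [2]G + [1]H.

(31, 9)

First 2G:
Repeated addition: build up to 2G.
2G: tangent at (16, 33): λ = (3·16² + 32)/(2·33) ≡ 21/25. 25⁻¹ ≡ 23 (mod 41) since 25·23 = 575 ≡ 1, so λ ≡ 21·23 ≡ 32.
  x = λ² - 16 - 16 = 1024 - 32 ≡ 8; y = λ·(16 - 8) - 33 ≡ 18. → (8, 18)
2G = (8, 18).
Finally 2G + H:
(8, 18) + (35, 38). λ = (38 - 18)/(35 - 8) ≡ 20/27 mod 41. 27⁻¹ ≡ 38 (mod 41) since 27·38 = 1026 ≡ 1, so λ ≡ 22.
  x = λ² - 8 - 35 = 484 - 43 ≡ 31; y = λ·(8 - 31) - 18 ≡ 9. → (31, 9)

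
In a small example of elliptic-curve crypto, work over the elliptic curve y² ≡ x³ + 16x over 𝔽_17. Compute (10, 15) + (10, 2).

O

The two points share x = 10 and their y-coordinates satisfy 15 + 2 ≡ 0 (mod 17), so they are inverses. Their sum is O.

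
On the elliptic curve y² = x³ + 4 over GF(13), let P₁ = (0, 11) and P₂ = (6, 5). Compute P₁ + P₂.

(0, 11) + (6, 5). λ = (5 - 11)/(6 - 0) ≡ 7/6 mod 13. 6⁻¹ ≡ 11 (mod 13) since 6·11 = 66 ≡ 1, so λ ≡ 12.
  x = λ² - 0 - 6 = 144 - 6 ≡ 8; y = λ·(0 - 8) - 11 ≡ 10. → (8, 10)

(8, 10)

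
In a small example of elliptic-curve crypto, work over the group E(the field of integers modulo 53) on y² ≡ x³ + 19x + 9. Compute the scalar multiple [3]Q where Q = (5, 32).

(49, 9)

Repeated addition: build up to 3Q.
2Q: tangent at (5, 32): λ = (3·5² + 19)/(2·32) ≡ 41/11. 11⁻¹ ≡ 29 (mod 53), so λ ≡ 41·29 ≡ 23.
  x = λ² - 5 - 5 = 529 - 10 ≡ 42; y = λ·(5 - 42) - 32 ≡ 18. → (42, 18)
3Q: (42, 18) + (5, 32). λ = (32 - 18)/(5 - 42) ≡ 14/16 mod 53. 16⁻¹ ≡ 10 (mod 53), so λ ≡ 34.
  x = λ² - 42 - 5 = 1156 - 47 ≡ 49; y = λ·(42 - 49) - 18 ≡ 9. → (49, 9)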